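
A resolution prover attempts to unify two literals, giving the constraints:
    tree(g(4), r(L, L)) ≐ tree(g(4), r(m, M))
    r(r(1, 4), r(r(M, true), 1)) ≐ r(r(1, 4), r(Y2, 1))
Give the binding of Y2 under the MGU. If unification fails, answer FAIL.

Decompose tree/2: g(4) ≐ g(4),  r(L, L) ≐ r(m, M).
Delete trivial equation g(4) ≐ g(4).
Decompose r/2: L ≐ m,  L ≐ M.
Bind L := m; substituting into the one remaining equation that mentions L gives: m ≐ M.
Bind M := m; substituting into the remaining equation gives: r(r(1, 4), r(r(m, true), 1)) ≐ r(r(1, 4), r(Y2, 1)).
Decompose r/2: r(1, 4) ≐ r(1, 4),  r(r(m, true), 1) ≐ r(Y2, 1).
Delete trivial equation r(1, 4) ≐ r(1, 4).
Decompose r/2: r(m, true) ≐ Y2,  1 ≐ 1.
Bind Y2 := r(m, true); no other remaining equation mentions Y2.
Delete trivial equation 1 ≐ 1.
MGU = { L -> m, M -> m, Y2 -> r(m, true) }, so Y2 -> r(m, true).

r(m, true)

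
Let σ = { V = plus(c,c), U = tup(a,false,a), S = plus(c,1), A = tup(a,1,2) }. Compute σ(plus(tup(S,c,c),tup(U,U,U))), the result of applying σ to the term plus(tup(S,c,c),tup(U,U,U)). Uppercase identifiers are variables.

plus(tup(plus(c,1),c,c),tup(tup(a,false,a),tup(a,false,a),tup(a,false,a)))

Replace each occurrence of U with tup(a,false,a).
Replace each occurrence of S with plus(c,1).
Result: plus(tup(plus(c,1),c,c),tup(tup(a,false,a),tup(a,false,a),tup(a,false,a))).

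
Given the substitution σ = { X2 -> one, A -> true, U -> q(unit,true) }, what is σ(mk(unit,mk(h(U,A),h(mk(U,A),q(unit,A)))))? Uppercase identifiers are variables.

mk(unit,mk(h(q(unit,true),true),h(mk(q(unit,true),true),q(unit,true))))

Replace each occurrence of A with true.
Replace each occurrence of U with q(unit,true).
Result: mk(unit,mk(h(q(unit,true),true),h(mk(q(unit,true),true),q(unit,true)))).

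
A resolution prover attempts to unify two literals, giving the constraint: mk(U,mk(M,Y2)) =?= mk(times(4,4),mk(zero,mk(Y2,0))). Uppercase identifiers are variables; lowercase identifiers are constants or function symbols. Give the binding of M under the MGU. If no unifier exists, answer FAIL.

Decompose mk/2: U =?= times(4,4),  mk(M,Y2) =?= mk(zero,mk(Y2,0)).
Bind U := times(4,4); no other remaining equation mentions U.
Decompose mk/2: M =?= zero,  Y2 =?= mk(Y2,0).
Bind M := zero; no other remaining equation mentions M.
Occurs check fails: Y2 occurs in mk(Y2,0); the equation Y2 =?= mk(Y2,0) has no finite solution.

FAIL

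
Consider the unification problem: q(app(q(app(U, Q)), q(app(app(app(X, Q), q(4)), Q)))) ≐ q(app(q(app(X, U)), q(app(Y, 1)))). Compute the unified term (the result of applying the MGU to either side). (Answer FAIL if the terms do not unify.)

q(app(q(app(1, 1)), q(app(app(app(1, 1), q(4)), 1))))

Decompose q/1: app(q(app(U, Q)), q(app(app(app(X, Q), q(4)), Q))) ≐ app(q(app(X, U)), q(app(Y, 1))).
Decompose app/2: q(app(U, Q)) ≐ q(app(X, U)),  q(app(app(app(X, Q), q(4)), Q)) ≐ q(app(Y, 1)).
Decompose q/1: app(U, Q) ≐ app(X, U).
Decompose app/2: U ≐ X,  Q ≐ U.
Bind U := X; substituting into the one remaining equation that mentions U gives: Q ≐ X.
Bind Q := X; substituting into the remaining equation gives: q(app(app(app(X, X), q(4)), X)) ≐ q(app(Y, 1)).
Decompose q/1: app(app(app(X, X), q(4)), X) ≐ app(Y, 1).
Decompose app/2: app(app(X, X), q(4)) ≐ Y,  X ≐ 1.
Bind Y := app(app(X, X), q(4)); no other remaining equation mentions Y.
Bind X := 1. Substituting into the earlier bindings gives U := 1, Q := 1, Y := app(app(1, 1), q(4)).
Applying the MGU to either side gives q(app(q(app(1, 1)), q(app(app(app(1, 1), q(4)), 1)))).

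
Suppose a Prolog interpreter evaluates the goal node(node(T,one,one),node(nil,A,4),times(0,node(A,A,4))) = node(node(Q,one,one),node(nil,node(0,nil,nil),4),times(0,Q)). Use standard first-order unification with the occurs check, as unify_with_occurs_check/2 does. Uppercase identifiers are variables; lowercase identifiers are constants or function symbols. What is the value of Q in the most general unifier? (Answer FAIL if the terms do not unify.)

Decompose node/3: node(T,one,one) = node(Q,one,one),  node(nil,A,4) = node(nil,node(0,nil,nil),4),  times(0,node(A,A,4)) = times(0,Q).
Decompose node/3: T = Q,  one = one,  one = one.
Bind T := Q; no other remaining equation mentions T.
Delete trivial equation one = one.
Delete trivial equation one = one.
Decompose node/3: nil = nil,  A = node(0,nil,nil),  4 = 4.
Delete trivial equation nil = nil.
Bind A := node(0,nil,nil); substituting into the one remaining equation that mentions A gives: times(0,node(node(0,nil,nil),node(0,nil,nil),4)) = times(0,Q).
Delete trivial equation 4 = 4.
Decompose times/2: 0 = 0,  node(node(0,nil,nil),node(0,nil,nil),4) = Q.
Delete trivial equation 0 = 0.
Bind Q := node(node(0,nil,nil),node(0,nil,nil),4). Substituting into the earlier binding gives T := node(node(0,nil,nil),node(0,nil,nil),4).
MGU = { T = node(node(0,nil,nil),node(0,nil,nil),4), A = node(0,nil,nil), Q = node(node(0,nil,nil),node(0,nil,nil),4) }, so Q = node(node(0,nil,nil),node(0,nil,nil),4).

node(node(0,nil,nil),node(0,nil,nil),4)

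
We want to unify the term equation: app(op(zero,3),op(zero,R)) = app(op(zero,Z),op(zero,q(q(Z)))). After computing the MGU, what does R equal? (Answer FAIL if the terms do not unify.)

q(q(3))

Decompose app/2: op(zero,3) = op(zero,Z),  op(zero,R) = op(zero,q(q(Z))).
Decompose op/2: zero = zero,  3 = Z.
Delete trivial equation zero = zero.
Bind Z := 3; substituting into the remaining equation gives: op(zero,R) = op(zero,q(q(3))).
Decompose op/2: zero = zero,  R = q(q(3)).
Delete trivial equation zero = zero.
Bind R := q(q(3)).
MGU = { Z -> 3, R -> q(q(3)) }, so R -> q(q(3)).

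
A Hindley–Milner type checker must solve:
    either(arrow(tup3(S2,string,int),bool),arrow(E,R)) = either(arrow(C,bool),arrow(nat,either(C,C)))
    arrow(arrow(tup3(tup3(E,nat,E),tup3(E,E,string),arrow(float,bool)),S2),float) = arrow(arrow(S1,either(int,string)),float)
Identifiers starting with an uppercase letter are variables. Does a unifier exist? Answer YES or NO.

YES

Decompose either/2: arrow(tup3(S2,string,int),bool) = arrow(C,bool),  arrow(E,R) = arrow(nat,either(C,C)).
Decompose arrow/2: tup3(S2,string,int) = C,  bool = bool.
Bind C := tup3(S2,string,int); substituting into the one remaining equation that mentions C gives: arrow(E,R) = arrow(nat,either(tup3(S2,string,int),tup3(S2,string,int))).
Delete trivial equation bool = bool.
Decompose arrow/2: E = nat,  R = either(tup3(S2,string,int),tup3(S2,string,int)).
Bind E := nat; substituting into the one remaining equation that mentions E gives: arrow(arrow(tup3(tup3(nat,nat,nat),tup3(nat,nat,string),arrow(float,bool)),S2),float) = arrow(arrow(S1,either(int,string)),float).
Bind R := either(tup3(S2,string,int),tup3(S2,string,int)); no other remaining equation mentions R.
Decompose arrow/2: arrow(tup3(tup3(nat,nat,nat),tup3(nat,nat,string),arrow(float,bool)),S2) = arrow(S1,either(int,string)),  float = float.
Decompose arrow/2: tup3(tup3(nat,nat,nat),tup3(nat,nat,string),arrow(float,bool)) = S1,  S2 = either(int,string).
Bind S1 := tup3(tup3(nat,nat,nat),tup3(nat,nat,string),arrow(float,bool)); no other remaining equation mentions S1.
Bind S2 := either(int,string); no other remaining equation mentions S2. Substituting into the earlier bindings gives C := tup3(either(int,string),string,int), R := either(tup3(either(int,string),string,int),tup3(either(int,string),string,int)).
Delete trivial equation float = float.
No equations remain and no clash or occurs-check failure arose, so a unifier exists.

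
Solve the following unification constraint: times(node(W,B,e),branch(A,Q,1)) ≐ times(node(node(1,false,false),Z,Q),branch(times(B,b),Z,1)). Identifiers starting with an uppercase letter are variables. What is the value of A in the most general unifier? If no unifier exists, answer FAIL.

Decompose times/2: node(W,B,e) ≐ node(node(1,false,false),Z,Q),  branch(A,Q,1) ≐ branch(times(B,b),Z,1).
Decompose node/3: W ≐ node(1,false,false),  B ≐ Z,  e ≐ Q.
Bind W := node(1,false,false); no other remaining equation mentions W.
Bind B := Z; substituting into the one remaining equation that mentions B gives: branch(A,Q,1) ≐ branch(times(Z,b),Z,1).
Bind Q := e; substituting into the remaining equation gives: branch(A,e,1) ≐ branch(times(Z,b),Z,1).
Decompose branch/3: A ≐ times(Z,b),  e ≐ Z,  1 ≐ 1.
Bind A := times(Z,b); no other remaining equation mentions A.
Bind Z := e; no other remaining equation mentions Z. Substituting into the earlier bindings gives B := e, A := times(e,b).
Delete trivial equation 1 ≐ 1.
MGU = { W := node(1,false,false), B := e, Q := e, A := times(e,b), Z := e }, so A := times(e,b).

times(e,b)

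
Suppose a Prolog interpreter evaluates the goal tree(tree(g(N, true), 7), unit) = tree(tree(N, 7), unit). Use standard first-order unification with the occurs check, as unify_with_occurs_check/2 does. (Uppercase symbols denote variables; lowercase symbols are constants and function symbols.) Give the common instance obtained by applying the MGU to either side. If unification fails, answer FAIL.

FAIL

Decompose tree/2: tree(g(N, true), 7) = tree(N, 7),  unit = unit.
Decompose tree/2: g(N, true) = N,  7 = 7.
Occurs check fails: N occurs in g(N, true); the equation N = g(N, true) has no finite solution.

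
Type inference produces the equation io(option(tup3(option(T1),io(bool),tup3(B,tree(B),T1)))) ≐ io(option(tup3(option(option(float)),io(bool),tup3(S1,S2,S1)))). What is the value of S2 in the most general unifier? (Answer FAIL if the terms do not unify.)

tree(option(float))

Decompose io/1: option(tup3(option(T1),io(bool),tup3(B,tree(B),T1))) ≐ option(tup3(option(option(float)),io(bool),tup3(S1,S2,S1))).
Decompose option/1: tup3(option(T1),io(bool),tup3(B,tree(B),T1)) ≐ tup3(option(option(float)),io(bool),tup3(S1,S2,S1)).
Decompose tup3/3: option(T1) ≐ option(option(float)),  io(bool) ≐ io(bool),  tup3(B,tree(B),T1) ≐ tup3(S1,S2,S1).
Decompose option/1: T1 ≐ option(float).
Bind T1 := option(float); substituting into the one remaining equation that mentions T1 gives: tup3(B,tree(B),option(float)) ≐ tup3(S1,S2,S1).
Delete trivial equation io(bool) ≐ io(bool).
Decompose tup3/3: B ≐ S1,  tree(B) ≐ S2,  option(float) ≐ S1.
Bind B := S1; substituting into the one remaining equation that mentions B gives: tree(S1) ≐ S2.
Bind S2 := tree(S1); no other remaining equation mentions S2.
Bind S1 := option(float). Substituting into the earlier bindings gives B := option(float), S2 := tree(option(float)).
MGU = { T1 ↦ option(float), B ↦ option(float), S2 ↦ tree(option(float)), S1 ↦ option(float) }, so S2 ↦ tree(option(float)).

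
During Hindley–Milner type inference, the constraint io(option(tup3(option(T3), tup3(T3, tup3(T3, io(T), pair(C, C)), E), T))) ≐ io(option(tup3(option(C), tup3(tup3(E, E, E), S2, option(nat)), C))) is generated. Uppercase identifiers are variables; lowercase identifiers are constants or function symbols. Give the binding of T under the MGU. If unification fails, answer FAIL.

Decompose io/1: option(tup3(option(T3), tup3(T3, tup3(T3, io(T), pair(C, C)), E), T)) ≐ option(tup3(option(C), tup3(tup3(E, E, E), S2, option(nat)), C)).
Decompose option/1: tup3(option(T3), tup3(T3, tup3(T3, io(T), pair(C, C)), E), T) ≐ tup3(option(C), tup3(tup3(E, E, E), S2, option(nat)), C).
Decompose tup3/3: option(T3) ≐ option(C),  tup3(T3, tup3(T3, io(T), pair(C, C)), E) ≐ tup3(tup3(E, E, E), S2, option(nat)),  T ≐ C.
Decompose option/1: T3 ≐ C.
Bind T3 := C; substituting into the one remaining equation that mentions T3 gives: tup3(C, tup3(C, io(T), pair(C, C)), E) ≐ tup3(tup3(E, E, E), S2, option(nat)).
Decompose tup3/3: C ≐ tup3(E, E, E),  tup3(C, io(T), pair(C, C)) ≐ S2,  E ≐ option(nat).
Bind C := tup3(E, E, E); substituting into the 2 remaining equations that mention C gives: tup3(tup3(E, E, E), io(T), pair(tup3(E, E, E), tup3(E, E, E))) ≐ S2,  T ≐ tup3(E, E, E). Substituting into the earlier binding gives T3 := tup3(E, E, E).
Bind S2 := tup3(tup3(E, E, E), io(T), pair(tup3(E, E, E), tup3(E, E, E))); no other remaining equation mentions S2.
Bind E := option(nat); substituting into the remaining equation gives: T ≐ tup3(option(nat), option(nat), option(nat)). Substituting into the earlier bindings gives T3 := tup3(option(nat), option(nat), option(nat)), C := tup3(option(nat), option(nat), option(nat)), S2 := tup3(tup3(option(nat), option(nat), option(nat)), io(T), pair(tup3(option(nat), option(nat), option(nat)), tup3(option(nat), option(nat), option(nat)))).
Bind T := tup3(option(nat), option(nat), option(nat)). Substituting into the earlier binding gives S2 := tup3(tup3(option(nat), option(nat), option(nat)), io(tup3(option(nat), option(nat), option(nat))), pair(tup3(option(nat), option(nat), option(nat)), tup3(option(nat), option(nat), option(nat)))).
MGU = { T3 := tup3(option(nat), option(nat), option(nat)), C := tup3(option(nat), option(nat), option(nat)), S2 := tup3(tup3(option(nat), option(nat), option(nat)), io(tup3(option(nat), option(nat), option(nat))), pair(tup3(option(nat), option(nat), option(nat)), tup3(option(nat), option(nat), option(nat)))), E := option(nat), T := tup3(option(nat), option(nat), option(nat)) }, so T := tup3(option(nat), option(nat), option(nat)).

tup3(option(nat), option(nat), option(nat))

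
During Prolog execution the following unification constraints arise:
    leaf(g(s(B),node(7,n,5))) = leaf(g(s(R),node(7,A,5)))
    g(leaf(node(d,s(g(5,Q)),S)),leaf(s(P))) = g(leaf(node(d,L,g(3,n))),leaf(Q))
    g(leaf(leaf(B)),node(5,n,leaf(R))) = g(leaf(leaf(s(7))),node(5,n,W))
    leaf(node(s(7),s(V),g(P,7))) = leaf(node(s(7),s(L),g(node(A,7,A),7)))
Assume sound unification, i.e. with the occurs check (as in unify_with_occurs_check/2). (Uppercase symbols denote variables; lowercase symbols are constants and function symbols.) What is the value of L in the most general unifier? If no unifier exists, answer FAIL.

s(g(5,s(node(n,7,n))))

Decompose leaf/1: g(s(B),node(7,n,5)) = g(s(R),node(7,A,5)).
Decompose g/2: s(B) = s(R),  node(7,n,5) = node(7,A,5).
Decompose s/1: B = R.
Bind B := R; substituting into the one remaining equation that mentions B gives: g(leaf(leaf(R)),node(5,n,leaf(R))) = g(leaf(leaf(s(7))),node(5,n,W)).
Decompose node/3: 7 = 7,  n = A,  5 = 5.
Delete trivial equation 7 = 7.
Bind A := n; substituting into the one remaining equation that mentions A gives: leaf(node(s(7),s(V),g(P,7))) = leaf(node(s(7),s(L),g(node(n,7,n),7))).
Delete trivial equation 5 = 5.
Decompose g/2: leaf(node(d,s(g(5,Q)),S)) = leaf(node(d,L,g(3,n))),  leaf(s(P)) = leaf(Q).
Decompose leaf/1: node(d,s(g(5,Q)),S) = node(d,L,g(3,n)).
Decompose node/3: d = d,  s(g(5,Q)) = L,  S = g(3,n).
Delete trivial equation d = d.
Bind L := s(g(5,Q)); substituting into the one remaining equation that mentions L gives: leaf(node(s(7),s(V),g(P,7))) = leaf(node(s(7),s(s(g(5,Q))),g(node(n,7,n),7))).
Bind S := g(3,n); no other remaining equation mentions S.
Decompose leaf/1: s(P) = Q.
Bind Q := s(P); substituting into the one remaining equation that mentions Q gives: leaf(node(s(7),s(V),g(P,7))) = leaf(node(s(7),s(s(g(5,s(P)))),g(node(n,7,n),7))). Substituting into the earlier binding gives L := s(g(5,s(P))).
Decompose g/2: leaf(leaf(R)) = leaf(leaf(s(7))),  node(5,n,leaf(R)) = node(5,n,W).
Decompose leaf/1: leaf(R) = leaf(s(7)).
Decompose leaf/1: R = s(7).
Bind R := s(7); substituting into the one remaining equation that mentions R gives: node(5,n,leaf(s(7))) = node(5,n,W). Substituting into the earlier binding gives B := s(7).
Decompose node/3: 5 = 5,  n = n,  leaf(s(7)) = W.
Delete trivial equation 5 = 5.
Delete trivial equation n = n.
Bind W := leaf(s(7)); no other remaining equation mentions W.
Decompose leaf/1: node(s(7),s(V),g(P,7)) = node(s(7),s(s(g(5,s(P)))),g(node(n,7,n),7)).
Decompose node/3: s(7) = s(7),  s(V) = s(s(g(5,s(P)))),  g(P,7) = g(node(n,7,n),7).
Delete trivial equation s(7) = s(7).
Decompose s/1: V = s(g(5,s(P))).
Bind V := s(g(5,s(P))); no other remaining equation mentions V.
Decompose g/2: P = node(n,7,n),  7 = 7.
Bind P := node(n,7,n); no other remaining equation mentions P. Substituting into the earlier bindings gives L := s(g(5,s(node(n,7,n)))), Q := s(node(n,7,n)), V := s(g(5,s(node(n,7,n)))).
Delete trivial equation 7 = 7.
MGU = { B ↦ s(7), A ↦ n, L ↦ s(g(5,s(node(n,7,n)))), S ↦ g(3,n), Q ↦ s(node(n,7,n)), R ↦ s(7), W ↦ leaf(s(7)), V ↦ s(g(5,s(node(n,7,n)))), P ↦ node(n,7,n) }, so L ↦ s(g(5,s(node(n,7,n)))).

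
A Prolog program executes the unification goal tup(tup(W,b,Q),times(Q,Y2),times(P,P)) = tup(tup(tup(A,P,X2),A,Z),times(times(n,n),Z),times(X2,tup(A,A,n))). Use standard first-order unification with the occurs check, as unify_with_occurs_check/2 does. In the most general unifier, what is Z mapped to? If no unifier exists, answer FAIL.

Decompose tup/3: tup(W,b,Q) = tup(tup(A,P,X2),A,Z),  times(Q,Y2) = times(times(n,n),Z),  times(P,P) = times(X2,tup(A,A,n)).
Decompose tup/3: W = tup(A,P,X2),  b = A,  Q = Z.
Bind W := tup(A,P,X2); no other remaining equation mentions W.
Bind A := b; substituting into the one remaining equation that mentions A gives: times(P,P) = times(X2,tup(b,b,n)). Substituting into the earlier binding gives W := tup(b,P,X2).
Bind Q := Z; substituting into the one remaining equation that mentions Q gives: times(Z,Y2) = times(times(n,n),Z).
Decompose times/2: Z = times(n,n),  Y2 = Z.
Bind Z := times(n,n); substituting into the one remaining equation that mentions Z gives: Y2 = times(n,n). Substituting into the earlier binding gives Q := times(n,n).
Bind Y2 := times(n,n); no other remaining equation mentions Y2.
Decompose times/2: P = X2,  P = tup(b,b,n).
Bind P := X2; substituting into the remaining equation gives: X2 = tup(b,b,n). Substituting into the earlier binding gives W := tup(b,X2,X2).
Bind X2 := tup(b,b,n). Substituting into the earlier bindings gives W := tup(b,tup(b,b,n),tup(b,b,n)), P := tup(b,b,n).
MGU = { W ↦ tup(b,tup(b,b,n),tup(b,b,n)), A ↦ b, Q ↦ times(n,n), Z ↦ times(n,n), Y2 ↦ times(n,n), P ↦ tup(b,b,n), X2 ↦ tup(b,b,n) }, so Z ↦ times(n,n).

times(n,n)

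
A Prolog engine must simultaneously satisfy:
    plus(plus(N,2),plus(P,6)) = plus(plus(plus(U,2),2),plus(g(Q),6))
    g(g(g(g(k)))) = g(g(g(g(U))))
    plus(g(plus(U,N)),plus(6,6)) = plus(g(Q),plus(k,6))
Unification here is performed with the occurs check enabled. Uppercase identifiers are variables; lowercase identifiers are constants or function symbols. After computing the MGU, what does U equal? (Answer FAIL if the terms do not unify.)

FAIL

Decompose plus/2: plus(N,2) = plus(plus(U,2),2),  plus(P,6) = plus(g(Q),6).
Decompose plus/2: N = plus(U,2),  2 = 2.
Bind N := plus(U,2); substituting into the one remaining equation that mentions N gives: plus(g(plus(U,plus(U,2))),plus(6,6)) = plus(g(Q),plus(k,6)).
Delete trivial equation 2 = 2.
Decompose plus/2: P = g(Q),  6 = 6.
Bind P := g(Q); no other remaining equation mentions P.
Delete trivial equation 6 = 6.
Decompose g/1: g(g(g(k))) = g(g(g(U))).
Decompose g/1: g(g(k)) = g(g(U)).
Decompose g/1: g(k) = g(U).
Decompose g/1: k = U.
Bind U := k; substituting into the remaining equation gives: plus(g(plus(k,plus(k,2))),plus(6,6)) = plus(g(Q),plus(k,6)). Substituting into the earlier binding gives N := plus(k,2).
Decompose plus/2: g(plus(k,plus(k,2))) = g(Q),  plus(6,6) = plus(k,6).
Decompose g/1: plus(k,plus(k,2)) = Q.
Bind Q := plus(k,plus(k,2)); no other remaining equation mentions Q. Substituting into the earlier binding gives P := g(plus(k,plus(k,2))).
Decompose plus/2: 6 = k,  6 = 6.
Clash: constants 6 and k differ; no unifier exists.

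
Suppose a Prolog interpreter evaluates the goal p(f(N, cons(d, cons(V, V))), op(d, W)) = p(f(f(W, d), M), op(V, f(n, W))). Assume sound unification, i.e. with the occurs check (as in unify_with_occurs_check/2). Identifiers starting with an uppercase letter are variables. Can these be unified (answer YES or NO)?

NO

Decompose p/2: f(N, cons(d, cons(V, V))) = f(f(W, d), M),  op(d, W) = op(V, f(n, W)).
Decompose f/2: N = f(W, d),  cons(d, cons(V, V)) = M.
Bind N := f(W, d); no other remaining equation mentions N.
Bind M := cons(d, cons(V, V)); no other remaining equation mentions M.
Decompose op/2: d = V,  W = f(n, W).
Bind V := d; no other remaining equation mentions V. Substituting into the earlier binding gives M := cons(d, cons(d, d)).
Occurs check fails: W occurs in f(n, W); the equation W = f(n, W) has no finite solution.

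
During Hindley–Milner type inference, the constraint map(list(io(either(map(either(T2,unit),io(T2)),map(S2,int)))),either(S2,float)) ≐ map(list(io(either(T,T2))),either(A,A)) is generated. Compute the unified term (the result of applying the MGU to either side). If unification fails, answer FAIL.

map(list(io(either(map(either(map(float,int),unit),io(map(float,int))),map(float,int)))),either(float,float))

Decompose map/2: list(io(either(map(either(T2,unit),io(T2)),map(S2,int)))) ≐ list(io(either(T,T2))),  either(S2,float) ≐ either(A,A).
Decompose list/1: io(either(map(either(T2,unit),io(T2)),map(S2,int))) ≐ io(either(T,T2)).
Decompose io/1: either(map(either(T2,unit),io(T2)),map(S2,int)) ≐ either(T,T2).
Decompose either/2: map(either(T2,unit),io(T2)) ≐ T,  map(S2,int) ≐ T2.
Bind T := map(either(T2,unit),io(T2)); no other remaining equation mentions T.
Bind T2 := map(S2,int); no other remaining equation mentions T2. Substituting into the earlier binding gives T := map(either(map(S2,int),unit),io(map(S2,int))).
Decompose either/2: S2 ≐ A,  float ≐ A.
Bind S2 := A; no other remaining equation mentions S2. Substituting into the earlier bindings gives T := map(either(map(A,int),unit),io(map(A,int))), T2 := map(A,int).
Bind A := float. Substituting into the earlier bindings gives T := map(either(map(float,int),unit),io(map(float,int))), T2 := map(float,int), S2 := float.
Applying the MGU to either side gives map(list(io(either(map(either(map(float,int),unit),io(map(float,int))),map(float,int)))),either(float,float)).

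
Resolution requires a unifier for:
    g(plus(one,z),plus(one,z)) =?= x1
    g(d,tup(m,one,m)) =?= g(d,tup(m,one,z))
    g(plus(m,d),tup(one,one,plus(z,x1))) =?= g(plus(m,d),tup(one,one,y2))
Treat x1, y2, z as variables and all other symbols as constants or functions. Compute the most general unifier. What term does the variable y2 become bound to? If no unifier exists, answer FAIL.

plus(m,g(plus(one,m),plus(one,m)))

Bind x1 := g(plus(one,z),plus(one,z)); substituting into the one remaining equation that mentions x1 gives: g(plus(m,d),tup(one,one,plus(z,g(plus(one,z),plus(one,z))))) =?= g(plus(m,d),tup(one,one,y2)).
Decompose g/2: d =?= d,  tup(m,one,m) =?= tup(m,one,z).
Delete trivial equation d =?= d.
Decompose tup/3: m =?= m,  one =?= one,  m =?= z.
Delete trivial equation m =?= m.
Delete trivial equation one =?= one.
Bind z := m; substituting into the remaining equation gives: g(plus(m,d),tup(one,one,plus(m,g(plus(one,m),plus(one,m))))) =?= g(plus(m,d),tup(one,one,y2)). Substituting into the earlier binding gives x1 := g(plus(one,m),plus(one,m)).
Decompose g/2: plus(m,d) =?= plus(m,d),  tup(one,one,plus(m,g(plus(one,m),plus(one,m)))) =?= tup(one,one,y2).
Delete trivial equation plus(m,d) =?= plus(m,d).
Decompose tup/3: one =?= one,  one =?= one,  plus(m,g(plus(one,m),plus(one,m))) =?= y2.
Delete trivial equation one =?= one.
Delete trivial equation one =?= one.
Bind y2 := plus(m,g(plus(one,m),plus(one,m))).
MGU = { x1 ↦ g(plus(one,m),plus(one,m)), z ↦ m, y2 ↦ plus(m,g(plus(one,m),plus(one,m))) }, so y2 ↦ plus(m,g(plus(one,m),plus(one,m))).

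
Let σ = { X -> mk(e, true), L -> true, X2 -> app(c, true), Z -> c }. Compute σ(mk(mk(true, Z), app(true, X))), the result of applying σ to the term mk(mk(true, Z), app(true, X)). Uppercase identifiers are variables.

Replace each occurrence of X with mk(e, true).
Replace each occurrence of Z with c.
Result: mk(mk(true, c), app(true, mk(e, true))).

mk(mk(true, c), app(true, mk(e, true)))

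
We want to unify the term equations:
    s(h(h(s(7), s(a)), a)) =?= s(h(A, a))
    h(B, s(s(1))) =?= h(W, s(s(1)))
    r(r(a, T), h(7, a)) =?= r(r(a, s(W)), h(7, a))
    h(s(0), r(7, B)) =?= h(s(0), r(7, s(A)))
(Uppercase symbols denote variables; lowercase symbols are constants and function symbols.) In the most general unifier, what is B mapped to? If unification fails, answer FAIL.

Decompose s/1: h(h(s(7), s(a)), a) =?= h(A, a).
Decompose h/2: h(s(7), s(a)) =?= A,  a =?= a.
Bind A := h(s(7), s(a)); substituting into the one remaining equation that mentions A gives: h(s(0), r(7, B)) =?= h(s(0), r(7, s(h(s(7), s(a))))).
Delete trivial equation a =?= a.
Decompose h/2: B =?= W,  s(s(1)) =?= s(s(1)).
Bind B := W; substituting into the one remaining equation that mentions B gives: h(s(0), r(7, W)) =?= h(s(0), r(7, s(h(s(7), s(a))))).
Delete trivial equation s(s(1)) =?= s(s(1)).
Decompose r/2: r(a, T) =?= r(a, s(W)),  h(7, a) =?= h(7, a).
Decompose r/2: a =?= a,  T =?= s(W).
Delete trivial equation a =?= a.
Bind T := s(W); no other remaining equation mentions T.
Delete trivial equation h(7, a) =?= h(7, a).
Decompose h/2: s(0) =?= s(0),  r(7, W) =?= r(7, s(h(s(7), s(a)))).
Delete trivial equation s(0) =?= s(0).
Decompose r/2: 7 =?= 7,  W =?= s(h(s(7), s(a))).
Delete trivial equation 7 =?= 7.
Bind W := s(h(s(7), s(a))). Substituting into the earlier bindings gives B := s(h(s(7), s(a))), T := s(s(h(s(7), s(a)))).
MGU = { A ↦ h(s(7), s(a)), B ↦ s(h(s(7), s(a))), T ↦ s(s(h(s(7), s(a)))), W ↦ s(h(s(7), s(a))) }, so B ↦ s(h(s(7), s(a))).

s(h(s(7), s(a)))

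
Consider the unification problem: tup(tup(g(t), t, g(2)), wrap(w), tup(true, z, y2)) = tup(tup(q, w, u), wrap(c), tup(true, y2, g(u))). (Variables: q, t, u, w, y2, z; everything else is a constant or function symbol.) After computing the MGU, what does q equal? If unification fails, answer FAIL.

g(c)

Decompose tup/3: tup(g(t), t, g(2)) = tup(q, w, u),  wrap(w) = wrap(c),  tup(true, z, y2) = tup(true, y2, g(u)).
Decompose tup/3: g(t) = q,  t = w,  g(2) = u.
Bind q := g(t); no other remaining equation mentions q.
Bind t := w; no other remaining equation mentions t. Substituting into the earlier binding gives q := g(w).
Bind u := g(2); substituting into the one remaining equation that mentions u gives: tup(true, z, y2) = tup(true, y2, g(g(2))).
Decompose wrap/1: w = c.
Bind w := c; no other remaining equation mentions w. Substituting into the earlier bindings gives q := g(c), t := c.
Decompose tup/3: true = true,  z = y2,  y2 = g(g(2)).
Delete trivial equation true = true.
Bind z := y2; no other remaining equation mentions z.
Bind y2 := g(g(2)). Substituting into the earlier binding gives z := g(g(2)).
MGU = { q -> g(c), t -> c, u -> g(2), w -> c, z -> g(g(2)), y2 -> g(g(2)) }, so q -> g(c).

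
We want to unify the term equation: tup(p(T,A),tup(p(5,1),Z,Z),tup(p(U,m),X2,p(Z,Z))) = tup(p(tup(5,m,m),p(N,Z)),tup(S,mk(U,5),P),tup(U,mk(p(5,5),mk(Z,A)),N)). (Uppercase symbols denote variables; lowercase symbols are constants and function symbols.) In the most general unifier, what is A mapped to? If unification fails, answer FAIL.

Decompose tup/3: p(T,A) = p(tup(5,m,m),p(N,Z)),  tup(p(5,1),Z,Z) = tup(S,mk(U,5),P),  tup(p(U,m),X2,p(Z,Z)) = tup(U,mk(p(5,5),mk(Z,A)),N).
Decompose p/2: T = tup(5,m,m),  A = p(N,Z).
Bind T := tup(5,m,m); no other remaining equation mentions T.
Bind A := p(N,Z); substituting into the one remaining equation that mentions A gives: tup(p(U,m),X2,p(Z,Z)) = tup(U,mk(p(5,5),mk(Z,p(N,Z))),N).
Decompose tup/3: p(5,1) = S,  Z = mk(U,5),  Z = P.
Bind S := p(5,1); no other remaining equation mentions S.
Bind Z := mk(U,5); substituting into the remaining equations gives: mk(U,5) = P,  tup(p(U,m),X2,p(mk(U,5),mk(U,5))) = tup(U,mk(p(5,5),mk(mk(U,5),p(N,mk(U,5)))),N). Substituting into the earlier binding gives A := p(N,mk(U,5)).
Bind P := mk(U,5); no other remaining equation mentions P.
Decompose tup/3: p(U,m) = U,  X2 = mk(p(5,5),mk(mk(U,5),p(N,mk(U,5)))),  p(mk(U,5),mk(U,5)) = N.
Occurs check fails: U occurs in p(U,m); the equation U = p(U,m) has no finite solution.

FAIL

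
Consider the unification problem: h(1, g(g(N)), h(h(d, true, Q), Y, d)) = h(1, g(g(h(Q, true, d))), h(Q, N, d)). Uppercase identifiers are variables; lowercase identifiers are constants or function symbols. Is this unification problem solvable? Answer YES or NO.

Decompose h/3: 1 = 1,  g(g(N)) = g(g(h(Q, true, d))),  h(h(d, true, Q), Y, d) = h(Q, N, d).
Delete trivial equation 1 = 1.
Decompose g/1: g(N) = g(h(Q, true, d)).
Decompose g/1: N = h(Q, true, d).
Bind N := h(Q, true, d); substituting into the remaining equation gives: h(h(d, true, Q), Y, d) = h(Q, h(Q, true, d), d).
Decompose h/3: h(d, true, Q) = Q,  Y = h(Q, true, d),  d = d.
Occurs check fails: Q occurs in h(d, true, Q); the equation Q = h(d, true, Q) has no finite solution.

NO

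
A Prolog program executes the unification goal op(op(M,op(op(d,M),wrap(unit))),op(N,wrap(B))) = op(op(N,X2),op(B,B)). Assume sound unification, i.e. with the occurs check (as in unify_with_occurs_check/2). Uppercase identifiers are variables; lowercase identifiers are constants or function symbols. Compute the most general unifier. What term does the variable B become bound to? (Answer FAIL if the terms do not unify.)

FAIL

Decompose op/2: op(M,op(op(d,M),wrap(unit))) = op(N,X2),  op(N,wrap(B)) = op(B,B).
Decompose op/2: M = N,  op(op(d,M),wrap(unit)) = X2.
Bind M := N; substituting into the one remaining equation that mentions M gives: op(op(d,N),wrap(unit)) = X2.
Bind X2 := op(op(d,N),wrap(unit)); no other remaining equation mentions X2.
Decompose op/2: N = B,  wrap(B) = B.
Bind N := B; no other remaining equation mentions N. Substituting into the earlier bindings gives M := B, X2 := op(op(d,B),wrap(unit)).
Occurs check fails: B occurs in wrap(B); the equation B = wrap(B) has no finite solution.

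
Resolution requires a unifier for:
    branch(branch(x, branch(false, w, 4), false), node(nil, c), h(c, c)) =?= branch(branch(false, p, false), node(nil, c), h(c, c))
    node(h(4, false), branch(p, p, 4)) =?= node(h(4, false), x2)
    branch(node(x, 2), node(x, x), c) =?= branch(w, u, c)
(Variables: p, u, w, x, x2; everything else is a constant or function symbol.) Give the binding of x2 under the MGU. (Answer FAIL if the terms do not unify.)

branch(branch(false, node(false, 2), 4), branch(false, node(false, 2), 4), 4)

Decompose branch/3: branch(x, branch(false, w, 4), false) =?= branch(false, p, false),  node(nil, c) =?= node(nil, c),  h(c, c) =?= h(c, c).
Decompose branch/3: x =?= false,  branch(false, w, 4) =?= p,  false =?= false.
Bind x := false; substituting into the one remaining equation that mentions x gives: branch(node(false, 2), node(false, false), c) =?= branch(w, u, c).
Bind p := branch(false, w, 4); substituting into the one remaining equation that mentions p gives: node(h(4, false), branch(branch(false, w, 4), branch(false, w, 4), 4)) =?= node(h(4, false), x2).
Delete trivial equation false =?= false.
Delete trivial equation node(nil, c) =?= node(nil, c).
Delete trivial equation h(c, c) =?= h(c, c).
Decompose node/2: h(4, false) =?= h(4, false),  branch(branch(false, w, 4), branch(false, w, 4), 4) =?= x2.
Delete trivial equation h(4, false) =?= h(4, false).
Bind x2 := branch(branch(false, w, 4), branch(false, w, 4), 4); no other remaining equation mentions x2.
Decompose branch/3: node(false, 2) =?= w,  node(false, false) =?= u,  c =?= c.
Bind w := node(false, 2); no other remaining equation mentions w. Substituting into the earlier bindings gives p := branch(false, node(false, 2), 4), x2 := branch(branch(false, node(false, 2), 4), branch(false, node(false, 2), 4), 4).
Bind u := node(false, false); no other remaining equation mentions u.
Delete trivial equation c =?= c.
MGU = { x -> false, p -> branch(false, node(false, 2), 4), x2 -> branch(branch(false, node(false, 2), 4), branch(false, node(false, 2), 4), 4), w -> node(false, 2), u -> node(false, false) }, so x2 -> branch(branch(false, node(false, 2), 4), branch(false, node(false, 2), 4), 4).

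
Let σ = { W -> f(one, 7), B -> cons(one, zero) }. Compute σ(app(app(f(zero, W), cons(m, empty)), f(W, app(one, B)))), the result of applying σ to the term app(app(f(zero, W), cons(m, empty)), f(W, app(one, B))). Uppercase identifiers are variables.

app(app(f(zero, f(one, 7)), cons(m, empty)), f(f(one, 7), app(one, cons(one, zero))))

Replace each occurrence of W with f(one, 7).
Replace each occurrence of B with cons(one, zero).
Result: app(app(f(zero, f(one, 7)), cons(m, empty)), f(f(one, 7), app(one, cons(one, zero)))).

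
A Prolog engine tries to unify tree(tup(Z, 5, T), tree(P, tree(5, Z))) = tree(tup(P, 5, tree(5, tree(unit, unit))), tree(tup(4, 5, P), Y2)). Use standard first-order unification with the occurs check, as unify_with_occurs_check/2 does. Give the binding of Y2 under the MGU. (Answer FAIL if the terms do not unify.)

FAIL

Decompose tree/2: tup(Z, 5, T) = tup(P, 5, tree(5, tree(unit, unit))),  tree(P, tree(5, Z)) = tree(tup(4, 5, P), Y2).
Decompose tup/3: Z = P,  5 = 5,  T = tree(5, tree(unit, unit)).
Bind Z := P; substituting into the one remaining equation that mentions Z gives: tree(P, tree(5, P)) = tree(tup(4, 5, P), Y2).
Delete trivial equation 5 = 5.
Bind T := tree(5, tree(unit, unit)); no other remaining equation mentions T.
Decompose tree/2: P = tup(4, 5, P),  tree(5, P) = Y2.
Occurs check fails: P occurs in tup(4, 5, P); the equation P = tup(4, 5, P) has no finite solution.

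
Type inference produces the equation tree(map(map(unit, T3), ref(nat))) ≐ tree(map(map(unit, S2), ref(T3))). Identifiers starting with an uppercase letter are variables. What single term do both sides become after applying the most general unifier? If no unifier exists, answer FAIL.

Decompose tree/1: map(map(unit, T3), ref(nat)) ≐ map(map(unit, S2), ref(T3)).
Decompose map/2: map(unit, T3) ≐ map(unit, S2),  ref(nat) ≐ ref(T3).
Decompose map/2: unit ≐ unit,  T3 ≐ S2.
Delete trivial equation unit ≐ unit.
Bind T3 := S2; substituting into the remaining equation gives: ref(nat) ≐ ref(S2).
Decompose ref/1: nat ≐ S2.
Bind S2 := nat. Substituting into the earlier binding gives T3 := nat.
Applying the MGU to either side gives tree(map(map(unit, nat), ref(nat))).

tree(map(map(unit, nat), ref(nat)))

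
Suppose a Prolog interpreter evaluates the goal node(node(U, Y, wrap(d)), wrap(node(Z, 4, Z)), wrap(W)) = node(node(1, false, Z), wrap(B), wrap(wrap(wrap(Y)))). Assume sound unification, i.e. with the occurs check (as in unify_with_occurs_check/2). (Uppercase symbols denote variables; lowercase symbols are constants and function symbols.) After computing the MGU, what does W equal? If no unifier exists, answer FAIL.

wrap(wrap(false))

Decompose node/3: node(U, Y, wrap(d)) = node(1, false, Z),  wrap(node(Z, 4, Z)) = wrap(B),  wrap(W) = wrap(wrap(wrap(Y))).
Decompose node/3: U = 1,  Y = false,  wrap(d) = Z.
Bind U := 1; no other remaining equation mentions U.
Bind Y := false; substituting into the one remaining equation that mentions Y gives: wrap(W) = wrap(wrap(wrap(false))).
Bind Z := wrap(d); substituting into the one remaining equation that mentions Z gives: wrap(node(wrap(d), 4, wrap(d))) = wrap(B).
Decompose wrap/1: node(wrap(d), 4, wrap(d)) = B.
Bind B := node(wrap(d), 4, wrap(d)); no other remaining equation mentions B.
Decompose wrap/1: W = wrap(wrap(false)).
Bind W := wrap(wrap(false)).
MGU = { U = 1, Y = false, Z = wrap(d), B = node(wrap(d), 4, wrap(d)), W = wrap(wrap(false)) }, so W = wrap(wrap(false)).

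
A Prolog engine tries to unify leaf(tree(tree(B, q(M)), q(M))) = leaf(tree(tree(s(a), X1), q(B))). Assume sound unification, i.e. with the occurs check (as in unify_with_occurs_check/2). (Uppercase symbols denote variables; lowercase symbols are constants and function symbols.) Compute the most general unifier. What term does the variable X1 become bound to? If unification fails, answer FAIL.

q(s(a))

Decompose leaf/1: tree(tree(B, q(M)), q(M)) = tree(tree(s(a), X1), q(B)).
Decompose tree/2: tree(B, q(M)) = tree(s(a), X1),  q(M) = q(B).
Decompose tree/2: B = s(a),  q(M) = X1.
Bind B := s(a); substituting into the one remaining equation that mentions B gives: q(M) = q(s(a)).
Bind X1 := q(M); no other remaining equation mentions X1.
Decompose q/1: M = s(a).
Bind M := s(a). Substituting into the earlier binding gives X1 := q(s(a)).
MGU = { B ↦ s(a), X1 ↦ q(s(a)), M ↦ s(a) }, so X1 ↦ q(s(a)).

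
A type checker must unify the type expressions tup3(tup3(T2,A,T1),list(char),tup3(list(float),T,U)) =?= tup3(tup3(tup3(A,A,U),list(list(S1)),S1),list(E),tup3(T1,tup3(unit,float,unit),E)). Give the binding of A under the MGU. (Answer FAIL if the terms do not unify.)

Decompose tup3/3: tup3(T2,A,T1) =?= tup3(tup3(A,A,U),list(list(S1)),S1),  list(char) =?= list(E),  tup3(list(float),T,U) =?= tup3(T1,tup3(unit,float,unit),E).
Decompose tup3/3: T2 =?= tup3(A,A,U),  A =?= list(list(S1)),  T1 =?= S1.
Bind T2 := tup3(A,A,U); no other remaining equation mentions T2.
Bind A := list(list(S1)); no other remaining equation mentions A. Substituting into the earlier binding gives T2 := tup3(list(list(S1)),list(list(S1)),U).
Bind T1 := S1; substituting into the one remaining equation that mentions T1 gives: tup3(list(float),T,U) =?= tup3(S1,tup3(unit,float,unit),E).
Decompose list/1: char =?= E.
Bind E := char; substituting into the remaining equation gives: tup3(list(float),T,U) =?= tup3(S1,tup3(unit,float,unit),char).
Decompose tup3/3: list(float) =?= S1,  T =?= tup3(unit,float,unit),  U =?= char.
Bind S1 := list(float); no other remaining equation mentions S1. Substituting into the earlier bindings gives T2 := tup3(list(list(list(float))),list(list(list(float))),U), A := list(list(list(float))), T1 := list(float).
Bind T := tup3(unit,float,unit); no other remaining equation mentions T.
Bind U := char. Substituting into the earlier binding gives T2 := tup3(list(list(list(float))),list(list(list(float))),char).
MGU = { T2 -> tup3(list(list(list(float))),list(list(list(float))),char), A -> list(list(list(float))), T1 -> list(float), E -> char, S1 -> list(float), T -> tup3(unit,float,unit), U -> char }, so A -> list(list(list(float))).

list(list(list(float)))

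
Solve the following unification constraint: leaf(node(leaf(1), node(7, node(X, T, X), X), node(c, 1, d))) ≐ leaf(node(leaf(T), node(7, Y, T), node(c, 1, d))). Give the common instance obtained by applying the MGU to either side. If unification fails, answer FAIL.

Decompose leaf/1: node(leaf(1), node(7, node(X, T, X), X), node(c, 1, d)) ≐ node(leaf(T), node(7, Y, T), node(c, 1, d)).
Decompose node/3: leaf(1) ≐ leaf(T),  node(7, node(X, T, X), X) ≐ node(7, Y, T),  node(c, 1, d) ≐ node(c, 1, d).
Decompose leaf/1: 1 ≐ T.
Bind T := 1; substituting into the one remaining equation that mentions T gives: node(7, node(X, 1, X), X) ≐ node(7, Y, 1).
Decompose node/3: 7 ≐ 7,  node(X, 1, X) ≐ Y,  X ≐ 1.
Delete trivial equation 7 ≐ 7.
Bind Y := node(X, 1, X); no other remaining equation mentions Y.
Bind X := 1; no other remaining equation mentions X. Substituting into the earlier binding gives Y := node(1, 1, 1).
Delete trivial equation node(c, 1, d) ≐ node(c, 1, d).
Applying the MGU to either side gives leaf(node(leaf(1), node(7, node(1, 1, 1), 1), node(c, 1, d))).

leaf(node(leaf(1), node(7, node(1, 1, 1), 1), node(c, 1, d)))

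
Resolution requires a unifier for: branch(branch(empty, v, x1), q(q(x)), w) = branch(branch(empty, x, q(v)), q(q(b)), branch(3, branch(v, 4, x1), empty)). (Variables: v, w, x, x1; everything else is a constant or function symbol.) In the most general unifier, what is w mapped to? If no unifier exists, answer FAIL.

branch(3, branch(b, 4, q(b)), empty)

Decompose branch/3: branch(empty, v, x1) = branch(empty, x, q(v)),  q(q(x)) = q(q(b)),  w = branch(3, branch(v, 4, x1), empty).
Decompose branch/3: empty = empty,  v = x,  x1 = q(v).
Delete trivial equation empty = empty.
Bind v := x; substituting into the 2 remaining equations that mention v gives: x1 = q(x),  w = branch(3, branch(x, 4, x1), empty).
Bind x1 := q(x); substituting into the one remaining equation that mentions x1 gives: w = branch(3, branch(x, 4, q(x)), empty).
Decompose q/1: q(x) = q(b).
Decompose q/1: x = b.
Bind x := b; substituting into the remaining equation gives: w = branch(3, branch(b, 4, q(b)), empty). Substituting into the earlier bindings gives v := b, x1 := q(b).
Bind w := branch(3, branch(b, 4, q(b)), empty).
MGU = { v ↦ b, x1 ↦ q(b), x ↦ b, w ↦ branch(3, branch(b, 4, q(b)), empty) }, so w ↦ branch(3, branch(b, 4, q(b)), empty).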